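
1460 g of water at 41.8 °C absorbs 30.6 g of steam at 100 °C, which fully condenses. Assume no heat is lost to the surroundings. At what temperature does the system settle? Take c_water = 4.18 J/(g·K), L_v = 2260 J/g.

T_f ≈ 54.1 °C

Conservation of energy gives ΣQ = 0:
latent heat released on condensation: 30.6·2260 = 69156
  condensed water 100 °C→T: 127.91(T − 100)
  water warms: 1460·4.18·(T − 41.8) = 6102.8(T − 41.8)
6230.7 T = 69156 + 12791 + 255097 = 337044
T ≈ 54.09 °C, under the boiling point, so the assumption holds.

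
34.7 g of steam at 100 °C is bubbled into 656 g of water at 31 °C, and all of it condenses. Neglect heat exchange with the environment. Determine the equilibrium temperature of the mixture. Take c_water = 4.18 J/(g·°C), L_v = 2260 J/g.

T_f ≈ 61.6 °C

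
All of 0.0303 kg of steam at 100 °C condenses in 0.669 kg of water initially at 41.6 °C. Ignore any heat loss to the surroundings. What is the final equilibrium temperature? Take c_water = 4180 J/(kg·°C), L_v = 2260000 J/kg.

T_f ≈ 67.6 °C

Net heat exchanged in the isolated system is zero:
steam→water at 100 °C releases m L_v = 0.0303·2260000 = 68478; condensate cools 100→T: 0.0303·4180·(T − 100) = 126.65(T − 100); original water: 2796.4(T − 41.6)
2923.1 T = 68478 + 12665 + 116331 = 197474
T ≈ 67.56 °C (< 100 °C, so full condensation is consistent).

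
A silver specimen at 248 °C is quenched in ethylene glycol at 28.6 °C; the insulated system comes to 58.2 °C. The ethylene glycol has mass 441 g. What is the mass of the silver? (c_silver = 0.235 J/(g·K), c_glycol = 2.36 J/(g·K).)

m ≈ 691 g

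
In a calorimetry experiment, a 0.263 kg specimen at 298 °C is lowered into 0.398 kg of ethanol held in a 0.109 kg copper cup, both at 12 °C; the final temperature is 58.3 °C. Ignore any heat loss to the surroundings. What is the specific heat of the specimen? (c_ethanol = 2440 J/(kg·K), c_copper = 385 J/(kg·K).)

c ≈ 744 J/(kg·K)

Taking heat into each body as positive, Σ m c ΔT = 0:
0.263·c·(58.3 − 298) + 0.398·2440·(58.3 − 12) + 0.109·385·(58.3 − 12) = 0
-63.04 c = -46906
c = -46906/-63.04 ≈ 744.1 J/(kg·K)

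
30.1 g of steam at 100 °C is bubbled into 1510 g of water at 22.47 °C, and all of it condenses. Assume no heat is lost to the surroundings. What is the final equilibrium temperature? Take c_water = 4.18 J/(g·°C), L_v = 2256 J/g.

Energy balance with sensible and latent terms:
latent heat released on condensation: 30.1·2256 = 67906
  condensate cools 100→T: 30.1·4.18·(T − 100) = 125.82(T − 100)
  water warms: 1510·4.18·(T − 22.47) = 6311.8(T − 22.47)
6437.6 T = 67906 + 12582 + 141826 = 222314
T ≈ 34.53 °C, under the boiling point, so the assumption holds.

T_f ≈ 34.5 °C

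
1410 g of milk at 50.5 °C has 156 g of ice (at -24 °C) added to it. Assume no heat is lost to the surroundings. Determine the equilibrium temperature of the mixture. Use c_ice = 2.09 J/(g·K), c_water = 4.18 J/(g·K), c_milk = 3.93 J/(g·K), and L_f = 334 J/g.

T_f ≈ 35.5 °C

Heat gained plus heat lost sum to zero:
ice -24→0 °C: 156×2.09×24 = 7825; fusion: m_ice L_f = 156×334 = 52104; warm the meltwater: 652.08 T; milk: 5541.3(T − 50.5)
6193.4 T = 279836 − 59929 = 219907
T ≈ 35.51 °C. Since T > 0 °C, the all-ice-melts assumption holds.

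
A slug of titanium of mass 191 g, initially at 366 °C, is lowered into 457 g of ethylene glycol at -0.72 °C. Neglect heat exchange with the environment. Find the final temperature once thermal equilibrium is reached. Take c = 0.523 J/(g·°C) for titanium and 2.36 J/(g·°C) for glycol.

T_f = Σ m_i c_i T_i / Σ m_i c_i:
T_f = (99.89*366 + 1078.5*(-0.72)) / (99.89 + 1078.5)
    = 35784 / 1178.4 ≈ 30.37 °C

T_f ≈ 30.4 °C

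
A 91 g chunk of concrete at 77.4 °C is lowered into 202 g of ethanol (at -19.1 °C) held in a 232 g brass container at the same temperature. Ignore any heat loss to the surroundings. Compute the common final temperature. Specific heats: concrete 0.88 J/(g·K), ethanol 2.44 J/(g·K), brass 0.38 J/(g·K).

T_f ≈ -7.4 °C

Setting the total heat transfer to zero:
91×0.88×(T − 77.4) + 202×2.44×(T − (-19.1)) + 232×0.38×(T − (-19.1)) = 0
80.08(T − 77.4) + 492.88(T − (-19.1)) + 88.16(T − (-19.1)) = 0
(80.08 + 492.88 + 88.16) T = 80.08×77.4 + 492.88×(-19.1) + 88.16×(-19.1)
T ≈ -7.41 °C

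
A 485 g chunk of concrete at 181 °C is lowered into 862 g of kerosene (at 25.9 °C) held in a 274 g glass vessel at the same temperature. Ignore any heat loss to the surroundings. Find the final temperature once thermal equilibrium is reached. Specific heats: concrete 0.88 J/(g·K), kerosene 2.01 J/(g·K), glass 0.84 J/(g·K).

T_f ≈ 53.6 °C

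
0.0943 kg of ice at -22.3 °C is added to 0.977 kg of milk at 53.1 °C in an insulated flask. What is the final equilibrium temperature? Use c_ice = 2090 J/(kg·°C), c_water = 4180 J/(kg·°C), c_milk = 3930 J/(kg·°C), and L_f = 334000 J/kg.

T_f ≈ 39.7 °C

Setting the total heat transfer to zero:
ice -22.3→0 °C: 0.0943×2090×22.3 = 4395; latent heat to melt: 0.0943×334000 = 31496; meltwater 0→T: 0.0943×4180×T = 394.17 T; milk cools: 0.977×3930×(T − 53.1) = 3839.6(T − 53.1)
4233.8 T = 203883 − 35891 = 167992
T ≈ 39.68 °C (positive, so assuming full melt was valid).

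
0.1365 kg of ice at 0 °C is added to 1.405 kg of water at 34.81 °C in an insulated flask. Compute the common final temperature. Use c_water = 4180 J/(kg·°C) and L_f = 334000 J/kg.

T_f ≈ 24.7 °C

Taking heat into each body as positive, Σ m c ΔT = 0:
melt ice: 0.1365·334000 = 45591; meltwater 0→T: 0.1365·4180·T = 570.57 T; water cools: 1.405·4180·(T − 34.81) = 5872.9(T − 34.81)
6443.5 T = 204436 − 45591 = 158845
T ≈ 24.65 °C — above 0 °C, consistent with complete melting.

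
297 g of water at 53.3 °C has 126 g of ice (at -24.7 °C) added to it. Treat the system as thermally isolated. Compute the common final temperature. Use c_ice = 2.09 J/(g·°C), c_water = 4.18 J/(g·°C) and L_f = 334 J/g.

T_f ≈ 9.9 °C

Taking heat into each body as positive, Σ m c ΔT = 0:
ice -24.7→0 °C: 126×2.09×24.7 = 6504.5; melt ice: 126×334 = 42084; meltwater 0→T: 126×4.18×T = 526.68 T; water: 1241.5(T − 53.3)
1768.1 T = 66170 − 48588 = 17581
T ≈ 9.94 °C (positive, so assuming full melt was valid).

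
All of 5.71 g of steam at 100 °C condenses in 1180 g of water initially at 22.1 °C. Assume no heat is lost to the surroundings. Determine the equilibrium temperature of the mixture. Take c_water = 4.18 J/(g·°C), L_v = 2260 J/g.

T_f ≈ 25.1 °C

Sum of m c ΔT and latent-heat terms is zero:
steam→water at 100 °C releases m L_v = 5.71·2260 = 12905
  condensed water 100 °C→T: 23.87(T − 100)
  water warms: 1180·4.18·(T − 22.1) = 4932.4(T − 22.1)
4956.3 T = 12905 + 2386.8 + 109006 = 124297
T ≈ 25.08 °C, under the boiling point, so the assumption holds.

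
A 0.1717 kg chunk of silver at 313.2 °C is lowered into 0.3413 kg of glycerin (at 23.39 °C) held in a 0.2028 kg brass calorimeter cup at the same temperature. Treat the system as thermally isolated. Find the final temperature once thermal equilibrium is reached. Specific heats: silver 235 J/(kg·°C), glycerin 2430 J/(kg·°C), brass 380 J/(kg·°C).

T_f ≈ 35.7 °C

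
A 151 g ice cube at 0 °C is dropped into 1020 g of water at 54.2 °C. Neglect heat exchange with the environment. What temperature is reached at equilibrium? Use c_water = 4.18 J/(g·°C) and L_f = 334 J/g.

T_f ≈ 36.9 °C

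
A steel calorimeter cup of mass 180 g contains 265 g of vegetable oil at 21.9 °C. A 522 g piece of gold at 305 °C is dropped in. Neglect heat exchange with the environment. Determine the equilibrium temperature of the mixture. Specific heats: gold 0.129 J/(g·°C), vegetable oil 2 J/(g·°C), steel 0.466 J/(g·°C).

Energy conservation, ΣQ = 0:
522·0.129·(T − 305) + 265·2·(T − 21.9) + 180·0.466·(T − 21.9) = 0
681.22 T = 33982
T = 33982/681.22 ≈ 49.88 °C

T_f ≈ 49.9 °C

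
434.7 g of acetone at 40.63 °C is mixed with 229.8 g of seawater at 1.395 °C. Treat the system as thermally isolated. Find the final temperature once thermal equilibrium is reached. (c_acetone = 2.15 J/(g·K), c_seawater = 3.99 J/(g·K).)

T_f ≈ 21.2 °C

Net heat exchanged in the isolated system is zero:
434.7*2.15*(T − 40.63) + 229.8*3.99*(T − 1.395) = 0
934.6(T − 40.63) + 916.9(T − 1.395) = 0
1851.5 T = 39252
T ≈ 21.20 °C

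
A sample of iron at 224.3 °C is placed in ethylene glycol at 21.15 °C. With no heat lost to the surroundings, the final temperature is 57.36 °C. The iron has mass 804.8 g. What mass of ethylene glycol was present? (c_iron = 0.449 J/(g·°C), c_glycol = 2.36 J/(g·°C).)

m ≈ 706 g

Heat lost by the iron = heat gained by the glycol:
804.8×0.449×(224.3 − 57.36) = m×2.36×(57.36 − 21.15)
85.46 m = 60325  ⇒  m ≈ 705.9 g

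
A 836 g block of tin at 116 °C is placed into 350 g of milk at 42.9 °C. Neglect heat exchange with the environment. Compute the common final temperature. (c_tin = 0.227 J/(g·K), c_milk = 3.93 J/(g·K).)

Setting the total heat transfer to zero:
836*0.227*(T − 116) + 350*3.93*(T − 42.9) = 0
189.77(T − 116) + 1375.5(T − 42.9) = 0
1565.3 T = 81023
T = 81023/1565.3 ≈ 51.76 °C

T_f ≈ 51.8 °C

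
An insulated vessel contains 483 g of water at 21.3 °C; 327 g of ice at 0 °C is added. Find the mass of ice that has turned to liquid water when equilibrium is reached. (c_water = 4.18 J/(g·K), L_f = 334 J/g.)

m_melted ≈ 129 g

Water can give up m c ΔT = 483×4.18×21.3 = 43003 J before reaching 0 °C.
To melt every bit of ice: 327×334 = 109218 J.
43003 J < 109218 J, so only part of the ice melts and the system sits at 0 °C.
Mass melted = 43003/334 ≈ 128.8 g.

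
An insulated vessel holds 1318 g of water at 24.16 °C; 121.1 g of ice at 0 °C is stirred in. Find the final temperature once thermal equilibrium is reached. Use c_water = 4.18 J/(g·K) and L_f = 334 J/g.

T_f ≈ 15.4 °C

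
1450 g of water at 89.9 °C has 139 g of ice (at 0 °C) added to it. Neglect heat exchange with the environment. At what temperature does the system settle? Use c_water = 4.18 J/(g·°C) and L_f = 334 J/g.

T_f ≈ 75.0 °C

Energy balance with sensible and latent terms:
melt ice: 139·334 = 46426; warm the meltwater: 581.02 T; water cools: 1450·4.18·(T − 89.9) = 6061(T − 89.9)
6642 T = 544884 − 46426 = 498458
T ≈ 75.05 °C. Since T > 0 °C, the all-ice-melts assumption holds.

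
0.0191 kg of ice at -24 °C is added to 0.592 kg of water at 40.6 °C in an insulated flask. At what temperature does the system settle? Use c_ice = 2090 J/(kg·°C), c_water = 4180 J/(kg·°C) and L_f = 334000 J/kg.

Net heat exchanged in the isolated system is zero:
ice -24→0 °C: 0.0191·2090·24 = 958.06; fusion: m_ice L_f = 0.0191·334000 = 6379.4; meltwater 0→T: 0.0191·4180·T = 79.84 T; water: 2474.6(T − 40.6)
2554.4 T = 100467 − 7337.5 = 93130
T ≈ 36.46 °C — above 0 °C, consistent with complete melting.

T_f ≈ 36.5 °C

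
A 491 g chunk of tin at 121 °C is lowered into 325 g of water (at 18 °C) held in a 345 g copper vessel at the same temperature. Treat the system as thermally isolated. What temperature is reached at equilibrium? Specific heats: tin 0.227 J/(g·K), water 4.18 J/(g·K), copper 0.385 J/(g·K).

T_f ≈ 25.2 °C

Taking heat into each body as positive, Σ m c ΔT = 0:
491*0.227*(T − 121) + 325*4.18*(T − 18) + 345*0.385*(T − 18) = 0
111.46(T − 121) + 1358.5(T − 18) + 132.83(T − 18) = 0
(111.46 + 1358.5 + 132.83) T = 111.46*121 + 1358.5*18 + 132.83*18
T = 40330/1602.8 ≈ 25.16 °C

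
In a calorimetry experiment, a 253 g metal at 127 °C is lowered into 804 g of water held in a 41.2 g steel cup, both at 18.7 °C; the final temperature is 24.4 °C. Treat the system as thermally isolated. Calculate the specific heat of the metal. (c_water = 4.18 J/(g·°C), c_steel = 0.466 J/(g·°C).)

c ≈ 0.742 J/(g·°C)

Taking heat into each body as positive, Σ m c ΔT = 0:
253·c·(24.4 − 127) + 804·4.18·(24.4 − 18.7) + 41.2·0.466·(24.4 − 18.7) = 0
-25958 c = -19266
c = -19266/-25958 ≈ 0.7422 J/(g·°C)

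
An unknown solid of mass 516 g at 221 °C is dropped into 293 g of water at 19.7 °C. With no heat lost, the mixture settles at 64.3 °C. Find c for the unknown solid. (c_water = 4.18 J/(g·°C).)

c ≈ 0.676 J/(g·°C)

m_s c (T_s − T_f) = m_water c_water (T_f − T_0):
516·c·(221 − 64.3) = 293·4.18·(64.3 − 19.7)
80857 c = 54623  ⇒  c ≈ 0.6756 J/(g·°C)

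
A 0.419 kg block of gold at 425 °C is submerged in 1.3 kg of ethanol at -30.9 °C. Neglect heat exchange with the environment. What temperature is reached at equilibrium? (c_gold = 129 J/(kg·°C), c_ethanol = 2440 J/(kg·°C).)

T_f ≈ -23.3 °C

|Q_gold| = |Q_ethanol|:
0.419·129·(425 − T) = 1.3·2440·(T − (-30.9))
54.05(425 − T) = 3172(T − (-30.9))
3226.1 T = -75043  ⇒  T ≈ -23.26 °C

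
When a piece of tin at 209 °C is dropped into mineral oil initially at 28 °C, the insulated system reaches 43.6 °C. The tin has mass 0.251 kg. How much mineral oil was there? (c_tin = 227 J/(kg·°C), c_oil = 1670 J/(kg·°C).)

m ≈ 0.362 kg

|Q_tin| = |Q_oil|:
0.251·227·(209 − 43.6) = m·1670·(43.6 − 28)
26052 m = 9424  ⇒  m ≈ 0.3617 kg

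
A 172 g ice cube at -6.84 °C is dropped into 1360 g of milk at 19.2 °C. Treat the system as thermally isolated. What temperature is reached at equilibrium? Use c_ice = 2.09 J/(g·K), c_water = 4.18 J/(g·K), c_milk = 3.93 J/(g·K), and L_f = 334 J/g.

Setting the total heat transfer to zero:
ice -6.84→0 °C: 172×2.09×6.84 = 2458.8; fusion: m_ice L_f = 172×334 = 57448; warm the meltwater: 718.96 T; milk cools: 1360×3.93×(T − 19.2) = 5344.8(T − 19.2)
6063.8 T = 102620 − 59907 = 42713
T ≈ 7.04 °C. Since T > 0 °C, the all-ice-melts assumption holds.

T_f ≈ 7.0 °C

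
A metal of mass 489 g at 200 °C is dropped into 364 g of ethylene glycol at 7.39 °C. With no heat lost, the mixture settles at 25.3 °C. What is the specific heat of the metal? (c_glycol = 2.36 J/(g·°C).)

Net heat exchanged in the isolated system is zero:
489×c×(25.3 − 200) + 364×2.36×(25.3 − 7.39) = 0
-85428 c = -15385
c = -15385/-85428 ≈ 0.1801 J/(g·°C)

c ≈ 0.18 J/(g·°C)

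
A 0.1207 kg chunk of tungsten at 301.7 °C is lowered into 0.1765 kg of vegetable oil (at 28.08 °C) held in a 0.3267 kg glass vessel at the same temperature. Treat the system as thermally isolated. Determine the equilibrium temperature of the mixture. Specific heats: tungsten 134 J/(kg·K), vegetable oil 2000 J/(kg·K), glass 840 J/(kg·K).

T_f ≈ 35.0 °C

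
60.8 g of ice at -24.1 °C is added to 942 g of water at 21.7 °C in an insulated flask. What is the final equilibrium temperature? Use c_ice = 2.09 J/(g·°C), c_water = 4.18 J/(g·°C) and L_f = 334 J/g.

T_f ≈ 14.8 °C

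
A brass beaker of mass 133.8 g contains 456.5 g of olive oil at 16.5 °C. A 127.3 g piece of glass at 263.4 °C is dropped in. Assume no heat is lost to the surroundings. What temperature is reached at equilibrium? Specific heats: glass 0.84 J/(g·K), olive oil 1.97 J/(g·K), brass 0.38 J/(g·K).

T_f ≈ 41.5 °C

T_f is the heat-capacity-weighted average of the initial temperatures:
T_f = (106.93·263.4 + 899.3·16.5 + 50.84·16.5) / (106.93 + 899.3 + 50.84)
    = 43843 / 1057.1 ≈ 41.48 °C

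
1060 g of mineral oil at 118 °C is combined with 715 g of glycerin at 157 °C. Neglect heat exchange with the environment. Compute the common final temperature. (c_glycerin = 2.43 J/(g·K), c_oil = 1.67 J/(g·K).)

|Q_glycerin| = |Q_oil|:
715·2.43·(157 − T) = 1060·1.67·(T − 118)
1737.5(157 − T) = 1770.2(T − 118)
3507.6 T = 481663  ⇒  T ≈ 137.32 °C

T_f ≈ 137.3 °C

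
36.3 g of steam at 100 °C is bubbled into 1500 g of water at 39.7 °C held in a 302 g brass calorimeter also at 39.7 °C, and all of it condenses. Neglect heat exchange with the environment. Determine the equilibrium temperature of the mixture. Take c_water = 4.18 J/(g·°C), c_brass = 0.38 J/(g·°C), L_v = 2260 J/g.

T_f ≈ 53.7 °C

Energy conservation, ΣQ = 0:
steam→water at 100 °C releases m L_v = 36.3·2260 = 82038; condensate cools 100→T: 36.3·4.18·(T − 100) = 151.73(T − 100); original water: 6270(T − 39.7); brass cup: 302·0.38·(T − 39.7) = 114.76(T − 39.7)
6536.5 T = 82038 + 15173 + 253475 = 350686
T ≈ 53.65 °C — below 100 °C, confirming all the steam condensed.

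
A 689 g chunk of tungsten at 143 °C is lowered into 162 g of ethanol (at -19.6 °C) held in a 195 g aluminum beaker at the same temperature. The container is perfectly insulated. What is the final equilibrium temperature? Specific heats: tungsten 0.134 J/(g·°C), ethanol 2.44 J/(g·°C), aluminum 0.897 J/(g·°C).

Let T be the final temperature. ΣQ_i = 0:
689×0.134×(T − 143) + 162×2.44×(T − (-19.6)) + 195×0.897×(T − (-19.6)) = 0
92.33(T − 143) + 395.28(T − (-19.6)) + 174.91(T − (-19.6)) = 0
662.52 T = 2026.8
T = 2026.8 / 662.52 = 3.06 °C

T_f ≈ 3.1 °C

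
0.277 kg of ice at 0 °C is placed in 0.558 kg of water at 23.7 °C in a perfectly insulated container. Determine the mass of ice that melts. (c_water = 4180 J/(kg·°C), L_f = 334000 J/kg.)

m_melted ≈ 0.166 kg

Water can give up m c ΔT = 0.558×4180×23.7 = 55279 J before reaching 0 °C.
Melting all 0.277 kg of ice would need 0.277×334000 = 92518 J.
55279 J < 92518 J, so only part of the ice melts and the system sits at 0 °C.
m_melted×334000 = 55279  ⇒  m_melted ≈ 0.1655 kg.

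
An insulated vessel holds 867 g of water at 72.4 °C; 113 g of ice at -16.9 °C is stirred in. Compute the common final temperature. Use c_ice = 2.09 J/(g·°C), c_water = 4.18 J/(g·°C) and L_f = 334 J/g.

Let T be the final temperature. ΣQ_i = 0:
warm ice to 0 °C: 113·2.09·(0 − (-16.9)) = 3991.3; melt ice: 113·334 = 37742; warm the meltwater: 472.34 T; water: 3624.1(T − 72.4)
4096.4 T = 262382 − 41733 = 220649
T ≈ 53.86 °C — above 0 °C, consistent with complete melting.

T_f ≈ 53.9 °C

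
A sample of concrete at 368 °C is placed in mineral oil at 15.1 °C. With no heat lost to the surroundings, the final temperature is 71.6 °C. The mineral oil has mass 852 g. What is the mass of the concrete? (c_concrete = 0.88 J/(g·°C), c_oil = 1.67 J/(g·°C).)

|Q_concrete| = |Q_oil|:
m·0.88·(368 − 71.6) = 852·1.67·(71.6 − 15.1)
260.83 m = 80390  ⇒  m ≈ 308.2 g

m ≈ 308 g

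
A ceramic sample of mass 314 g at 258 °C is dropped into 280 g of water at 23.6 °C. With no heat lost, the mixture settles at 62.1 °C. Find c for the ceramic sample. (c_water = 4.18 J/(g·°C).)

m_s c (T_s − T_f) = m_water c_water (T_f − T_0):
314·c·(258 − 62.1) = 280·4.18·(62.1 − 23.6)
61513 c = 45060  ⇒  c ≈ 0.7325 J/(g·°C)

c ≈ 0.733 J/(g·°C)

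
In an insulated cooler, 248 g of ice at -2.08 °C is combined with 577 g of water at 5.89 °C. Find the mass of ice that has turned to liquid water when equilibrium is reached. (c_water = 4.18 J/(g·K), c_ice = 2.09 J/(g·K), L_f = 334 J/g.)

Water can give up m c ΔT = 577×4.18×5.89 = 14206 J before reaching 0 °C.
Warming the ice to 0 °C takes 248×2.09×2.08 = 1078.1 J, leaving 13128 J for melting.
Melting all 248 g of ice would need 248×334 = 82832 J.
Since 13128 < 82832 J, not all the ice melts; equilibrium is at 0 °C.
m_melted×334 = 13128  ⇒  m_melted ≈ 39.3 g.

m_melted ≈ 39.3 g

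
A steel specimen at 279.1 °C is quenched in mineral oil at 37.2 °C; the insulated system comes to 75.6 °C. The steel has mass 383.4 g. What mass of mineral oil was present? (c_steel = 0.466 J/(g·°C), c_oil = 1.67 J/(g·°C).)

m ≈ 567 g

Heat lost by the steel = heat gained by the oil:
383.4×0.466×(279.1 − 75.6) = m×1.67×(75.6 − 37.2)
64.13 m = 36358  ⇒  m ≈ 567 g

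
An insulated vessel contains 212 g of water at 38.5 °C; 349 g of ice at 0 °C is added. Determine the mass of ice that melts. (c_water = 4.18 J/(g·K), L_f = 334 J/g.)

m_melted ≈ 102 g

Heat available from the water dropping to 0 °C: 212·4.18·38.5 = 34117 J.
Melting all 349 g of ice would need 349·334 = 116566 J.
Since 34117 < 116566 J, not all the ice melts; equilibrium is at 0 °C.
Mass melted = 34117/334 ≈ 102.1 g.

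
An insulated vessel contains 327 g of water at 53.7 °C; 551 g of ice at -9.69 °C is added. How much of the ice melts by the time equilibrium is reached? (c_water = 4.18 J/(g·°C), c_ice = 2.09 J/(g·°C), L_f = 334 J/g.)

Cooling the water to 0 °C releases 327·4.18·53.7 = 73400 J.
Of that, 551·2.09·9.69 = 11159 J goes to bring the ice to 0 °C, leaving 62241 J.
To melt every bit of ice: 551·334 = 184034 J.
Since 62241 < 184034 J, not all the ice melts; equilibrium is at 0 °C.
m_melt = 62241 / L_f = 186.4 g.

m_melted ≈ 186 g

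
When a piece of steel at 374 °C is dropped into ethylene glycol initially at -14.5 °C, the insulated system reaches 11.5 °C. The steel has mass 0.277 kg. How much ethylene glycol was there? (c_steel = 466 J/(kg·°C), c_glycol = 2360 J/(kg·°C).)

Heat lost by the steel = heat gained by the glycol:
0.277·466·(374 − 11.5) = m·2360·(11.5 − (-14.5))
61360 m = 46792  ⇒  m ≈ 0.7626 kg

m ≈ 0.763 kg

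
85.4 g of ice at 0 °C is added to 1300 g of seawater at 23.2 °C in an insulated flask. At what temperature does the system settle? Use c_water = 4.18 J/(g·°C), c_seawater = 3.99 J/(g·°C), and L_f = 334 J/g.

T_f ≈ 16.6 °C

Let T be the final temperature. ΣQ_i = 0:
fusion: m_ice L_f = 85.4·334 = 28524; warm the meltwater: 356.97 T; seawater cools: 1300·3.99·(T − 23.2) = 5187(T − 23.2)
5544 T = 120338 − 28524 = 91815
T ≈ 16.56 °C. Since T > 0 °C, the all-ice-melts assumption holds.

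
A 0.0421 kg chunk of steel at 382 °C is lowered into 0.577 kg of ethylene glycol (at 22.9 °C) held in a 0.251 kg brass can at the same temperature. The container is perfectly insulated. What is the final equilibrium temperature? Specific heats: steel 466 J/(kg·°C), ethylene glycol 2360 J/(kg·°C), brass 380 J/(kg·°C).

T_f ≈ 27.7 °C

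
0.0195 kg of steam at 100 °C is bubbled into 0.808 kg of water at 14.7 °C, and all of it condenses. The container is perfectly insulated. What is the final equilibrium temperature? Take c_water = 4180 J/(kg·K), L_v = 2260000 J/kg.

T_f ≈ 29.5 °C

Energy balance with sensible and latent terms:
latent heat released on condensation: 0.0195×2260000 = 44070; condensate cools 100→T: 0.0195×4180×(T − 100) = 81.51(T − 100); original water: 3377.4(T − 14.7)
3459 T = 44070 + 8151 + 49648 = 101869
T ≈ 29.45 °C (< 100 °C, so full condensation is consistent).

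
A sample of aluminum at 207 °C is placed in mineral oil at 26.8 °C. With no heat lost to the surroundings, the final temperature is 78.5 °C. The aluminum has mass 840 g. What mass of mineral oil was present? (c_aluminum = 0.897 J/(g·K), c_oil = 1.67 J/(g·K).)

m ≈ 1120 g

Heat gained plus heat lost sum to zero:
840×0.897×(78.5 − 207) + m×1.67×(78.5 − 26.8) = 0
86.34 m = 96822
m = 96822/86.34 ≈ 1121 g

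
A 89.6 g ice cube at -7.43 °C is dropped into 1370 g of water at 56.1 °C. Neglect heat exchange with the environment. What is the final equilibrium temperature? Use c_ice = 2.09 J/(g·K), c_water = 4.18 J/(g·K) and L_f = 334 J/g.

T_f ≈ 47.5 °C

Energy conservation, ΣQ = 0:
ice -7.43→0 °C: 89.6×2.09×7.43 = 1391.4
  fusion: m_ice L_f = 89.6×334 = 29926
  warm the meltwater: 374.53 T
  water: 5726.6(T − 56.1)
6101.1 T = 321262 − 31318 = 289944
T ≈ 47.52 °C — above 0 °C, consistent with complete melting.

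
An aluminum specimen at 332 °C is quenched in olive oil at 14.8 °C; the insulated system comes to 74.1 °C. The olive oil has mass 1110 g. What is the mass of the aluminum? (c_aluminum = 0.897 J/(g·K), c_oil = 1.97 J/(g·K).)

Taking heat into each body as positive, Σ m c ΔT = 0:
m·0.897·(74.1 − 332) + 1110·1.97·(74.1 − 14.8) = 0
-231.34 m = -129671
m = -129671/-231.34 ≈ 560.5 g

m ≈ 561 g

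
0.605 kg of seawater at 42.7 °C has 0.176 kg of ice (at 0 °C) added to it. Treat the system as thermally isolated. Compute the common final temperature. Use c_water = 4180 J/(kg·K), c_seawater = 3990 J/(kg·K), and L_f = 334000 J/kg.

T_f ≈ 14.1 °C

Sum of m c ΔT and latent-heat terms is zero:
fusion: m_ice L_f = 0.176×334000 = 58784
  warm the meltwater: 735.68 T
  seawater: 2413.9(T − 42.7)
3149.6 T = 103076 − 58784 = 44292
T ≈ 14.06 °C (positive, so assuming full melt was valid).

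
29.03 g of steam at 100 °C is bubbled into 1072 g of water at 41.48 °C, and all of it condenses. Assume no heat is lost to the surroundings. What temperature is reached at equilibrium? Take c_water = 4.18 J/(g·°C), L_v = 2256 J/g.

Net heat exchanged in the isolated system is zero:
condense steam: −29.03·2256 = −65492; condensate cools 100→T: 29.03·4.18·(T − 100) = 121.35(T − 100); water warms: 1072·4.18·(T − 41.48) = 4481(T − 41.48)
4602.3 T = 65492 + 12135 + 185870 = 263496
T ≈ 57.25 °C — below 100 °C, confirming all the steam condensed.

T_f ≈ 57.3 °C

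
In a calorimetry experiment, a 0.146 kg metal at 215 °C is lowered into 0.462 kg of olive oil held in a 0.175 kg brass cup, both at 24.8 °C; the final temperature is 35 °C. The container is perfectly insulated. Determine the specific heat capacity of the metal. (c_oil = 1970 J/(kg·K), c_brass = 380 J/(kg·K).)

c ≈ 379 J/(kg·K)

Net heat exchanged in the isolated system is zero:
0.146·c·(35 − 215) + 0.462·1970·(35 − 24.8) + 0.175·380·(35 − 24.8) = 0
-26.28 c = -9961.7
c = -9961.7/-26.28 ≈ 379.1 J/(kg·K)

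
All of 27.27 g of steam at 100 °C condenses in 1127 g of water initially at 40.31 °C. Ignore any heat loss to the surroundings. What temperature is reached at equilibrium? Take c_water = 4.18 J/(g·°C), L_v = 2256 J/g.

Let T be the final temperature. ΣQ_i = 0:
condense steam: −27.27×2256 = −61521; condensed water 100 °C→T: 113.99(T − 100); water warms: 1127×4.18×(T − 40.31) = 4710.9(T − 40.31)
4824.8 T = 61521 + 11399 + 189895 = 262815
T ≈ 54.47 °C — below 100 °C, confirming all the steam condensed.

T_f ≈ 54.5 °C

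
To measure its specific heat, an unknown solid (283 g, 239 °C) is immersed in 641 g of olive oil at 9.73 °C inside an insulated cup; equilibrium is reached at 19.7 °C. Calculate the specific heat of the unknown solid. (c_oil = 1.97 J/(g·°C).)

c ≈ 0.203 J/(g·°C)

Heat lost by the unknown solid = heat gained by the oil:
283·c·(239 − 19.7) = 641·1.97·(19.7 − 9.73)
62062 c = 12590  ⇒  c ≈ 0.2029 J/(g·°C)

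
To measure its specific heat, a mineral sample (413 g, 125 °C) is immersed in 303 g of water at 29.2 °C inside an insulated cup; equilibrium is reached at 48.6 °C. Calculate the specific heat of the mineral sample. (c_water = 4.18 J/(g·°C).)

c ≈ 0.779 J/(g·°C)

Net heat exchanged in the isolated system is zero:
413·c·(48.6 − 125) + 303·4.18·(48.6 − 29.2) = 0
-31553 c = -24571
c = -24571/-31553 ≈ 0.7787 J/(g·°C)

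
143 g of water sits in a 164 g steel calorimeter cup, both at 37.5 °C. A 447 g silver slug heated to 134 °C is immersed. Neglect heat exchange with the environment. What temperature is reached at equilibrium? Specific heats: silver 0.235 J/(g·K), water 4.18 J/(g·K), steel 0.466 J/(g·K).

T_f ≈ 50.5 °C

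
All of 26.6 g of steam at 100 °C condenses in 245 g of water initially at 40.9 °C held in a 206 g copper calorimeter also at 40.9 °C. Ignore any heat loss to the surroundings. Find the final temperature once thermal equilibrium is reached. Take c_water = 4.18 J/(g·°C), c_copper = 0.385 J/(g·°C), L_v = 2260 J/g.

Let T be the final temperature. ΣQ_i = 0:
condense steam: −26.6·2260 = −60116
  condensed water 100 °C→T: 111.19(T − 100)
  water warms: 245·4.18·(T − 40.9) = 1024.1(T − 40.9)
  copper cup: 206·0.385·(T − 40.9) = 79.31(T − 40.9)
1214.6 T = 60116 + 11119 + 45129 = 116364
T ≈ 95.80 °C (< 100 °C, so full condensation is consistent).

T_f ≈ 95.8 °C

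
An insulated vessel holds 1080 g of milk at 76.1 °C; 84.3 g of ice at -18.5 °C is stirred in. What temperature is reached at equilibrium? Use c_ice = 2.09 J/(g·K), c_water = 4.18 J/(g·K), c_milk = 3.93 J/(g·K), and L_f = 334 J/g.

T_f ≈ 63.4 °C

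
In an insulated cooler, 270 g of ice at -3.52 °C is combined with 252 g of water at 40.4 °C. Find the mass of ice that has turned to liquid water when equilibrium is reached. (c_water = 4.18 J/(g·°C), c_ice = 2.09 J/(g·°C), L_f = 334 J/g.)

m_melted ≈ 121 g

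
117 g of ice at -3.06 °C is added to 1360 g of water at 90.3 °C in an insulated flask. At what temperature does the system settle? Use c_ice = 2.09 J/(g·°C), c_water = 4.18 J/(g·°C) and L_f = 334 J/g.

T_f ≈ 76.7 °C

Sum of m c ΔT and latent-heat terms is zero:
warm ice to 0 °C: 117·2.09·(0 − (-3.06)) = 748.26; melt ice: 117·334 = 39078; warm the meltwater: 489.06 T; water cools: 1360·4.18·(T − 90.3) = 5684.8(T − 90.3)
6173.9 T = 513337 − 39826 = 473511
T ≈ 76.70 °C — above 0 °C, consistent with complete melting.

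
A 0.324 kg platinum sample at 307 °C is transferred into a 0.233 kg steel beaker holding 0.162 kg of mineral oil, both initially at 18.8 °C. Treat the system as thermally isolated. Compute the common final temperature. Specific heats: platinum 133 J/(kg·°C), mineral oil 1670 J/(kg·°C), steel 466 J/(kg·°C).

T_f ≈ 48.2 °C

Setting the total heat transfer to zero:
0.324×133×(T − 307) + 0.162×1670×(T − 18.8) + 0.233×466×(T − 18.8) = 0
422.21 T = 20357
T ≈ 48.21 °C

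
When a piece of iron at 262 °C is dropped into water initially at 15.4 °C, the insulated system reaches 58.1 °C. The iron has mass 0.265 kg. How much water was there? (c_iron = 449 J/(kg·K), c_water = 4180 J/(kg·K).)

Conservation of energy gives ΣQ = 0:
0.265×449×(58.1 − 262) + m×4180×(58.1 − 15.4) = 0
178486 m = 24261
m = 24261/178486 ≈ 0.1359 kg

m ≈ 0.136 kg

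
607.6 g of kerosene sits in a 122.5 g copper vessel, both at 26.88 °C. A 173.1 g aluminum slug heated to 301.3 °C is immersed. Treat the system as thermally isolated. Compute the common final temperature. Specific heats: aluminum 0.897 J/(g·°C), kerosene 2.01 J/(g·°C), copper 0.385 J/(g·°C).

T_f ≈ 56.8 °C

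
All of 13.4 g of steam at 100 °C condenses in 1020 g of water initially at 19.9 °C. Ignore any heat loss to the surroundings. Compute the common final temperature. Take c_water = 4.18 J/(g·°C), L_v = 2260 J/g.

T_f ≈ 27.9 °C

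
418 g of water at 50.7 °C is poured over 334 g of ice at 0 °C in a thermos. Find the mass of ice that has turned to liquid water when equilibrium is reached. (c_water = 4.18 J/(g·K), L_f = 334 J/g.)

m_melted ≈ 265 g

Heat available from the water dropping to 0 °C: 418×4.18×50.7 = 88585 J.
Fully melting the ice requires m_ice L_f = 334×334 = 111556 J.
88585 J < 111556 J, so only part of the ice melts and the system sits at 0 °C.
m_melted×334 = 88585  ⇒  m_melted ≈ 265.2 g.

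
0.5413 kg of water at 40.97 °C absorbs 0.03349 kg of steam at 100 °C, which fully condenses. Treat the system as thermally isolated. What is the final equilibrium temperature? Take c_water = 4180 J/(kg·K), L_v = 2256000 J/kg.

T_f ≈ 75.9 °C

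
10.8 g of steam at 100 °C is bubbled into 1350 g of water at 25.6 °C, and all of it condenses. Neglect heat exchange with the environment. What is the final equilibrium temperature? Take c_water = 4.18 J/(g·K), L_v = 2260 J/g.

Sum of m c ΔT and latent-heat terms is zero:
condense steam: −10.8×2260 = −24408
  condensate cools 100→T: 10.8×4.18×(T − 100) = 45.14(T − 100)
  water warms: 1350×4.18×(T − 25.6) = 5643(T − 25.6)
5688.1 T = 24408 + 4514.4 + 144461 = 173383
T ≈ 30.48 °C — below 100 °C, confirming all the steam condensed.

T_f ≈ 30.5 °C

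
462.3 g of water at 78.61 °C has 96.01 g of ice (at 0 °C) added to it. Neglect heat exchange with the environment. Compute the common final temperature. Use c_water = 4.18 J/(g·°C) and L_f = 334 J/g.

Heat gained plus heat lost sum to zero:
latent heat to melt: 96.01·334 = 32067
  warm the meltwater: 401.32 T
  water: 1932.4(T − 78.61)
2333.7 T = 151907 − 32067 = 119840
T ≈ 51.35 °C — above 0 °C, consistent with complete melting.

T_f ≈ 51.4 °C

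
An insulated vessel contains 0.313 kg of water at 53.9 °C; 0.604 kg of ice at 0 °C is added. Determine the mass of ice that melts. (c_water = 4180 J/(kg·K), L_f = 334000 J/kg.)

m_melted ≈ 0.211 kg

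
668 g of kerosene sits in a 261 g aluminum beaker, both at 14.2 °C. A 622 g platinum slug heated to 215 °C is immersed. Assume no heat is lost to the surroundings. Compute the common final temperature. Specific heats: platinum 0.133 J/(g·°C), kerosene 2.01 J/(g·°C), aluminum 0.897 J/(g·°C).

T_f ≈ 24.2 °C

Net heat exchanged in the isolated system is zero:
622×0.133×(T − 215) + 668×2.01×(T − 14.2) + 261×0.897×(T − 14.2) = 0
82.73(T − 215) + 1342.7(T − 14.2) + 234.12(T − 14.2) = 0
(82.73 + 1342.7 + 234.12) T = 82.73×215 + 1342.7×14.2 + 234.12×14.2
T = 40177/1659.5 ≈ 24.21 °C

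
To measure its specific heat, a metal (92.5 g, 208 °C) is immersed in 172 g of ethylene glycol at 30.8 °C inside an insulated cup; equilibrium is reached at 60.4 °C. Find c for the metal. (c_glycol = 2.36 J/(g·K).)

c ≈ 0.88 J/(g·K)

Let T be the final temperature. ΣQ_i = 0:
92.5×c×(60.4 − 208) + 172×2.36×(60.4 − 30.8) = 0
-13653 c = -12015
c = -12015/-13653 ≈ 0.88 J/(g·K)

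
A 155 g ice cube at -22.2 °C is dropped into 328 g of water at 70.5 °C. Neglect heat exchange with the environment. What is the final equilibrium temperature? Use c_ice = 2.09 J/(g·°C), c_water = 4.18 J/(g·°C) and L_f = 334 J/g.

T_f ≈ 18.7 °C

Conservation of energy gives ΣQ = 0:
ice -22.2→0 °C: 155×2.09×22.2 = 7191.7
  latent heat to melt: 155×334 = 51770
  meltwater 0→T: 155×4.18×T = 647.9 T
  water cools: 328×4.18×(T − 70.5) = 1371(T − 70.5)
2018.9 T = 96658 − 58962 = 37697
T ≈ 18.67 °C (positive, so assuming full melt was valid).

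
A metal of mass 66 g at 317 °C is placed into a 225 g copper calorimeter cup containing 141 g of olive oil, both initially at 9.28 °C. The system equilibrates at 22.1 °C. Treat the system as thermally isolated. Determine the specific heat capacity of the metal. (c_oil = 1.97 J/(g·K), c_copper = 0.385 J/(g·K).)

Let T be the final temperature. ΣQ_i = 0:
66×c×(22.1 − 317) + 141×1.97×(22.1 − 9.28) + 225×0.385×(22.1 − 9.28) = 0
-19463 c = -4671.5
c = -4671.5/-19463 ≈ 0.24 J/(g·K)

c ≈ 0.24 J/(g·K)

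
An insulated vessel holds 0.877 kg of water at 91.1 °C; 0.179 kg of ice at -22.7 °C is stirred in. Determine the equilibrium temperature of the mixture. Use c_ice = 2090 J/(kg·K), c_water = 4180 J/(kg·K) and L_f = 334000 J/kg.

Energy conservation, ΣQ = 0:
warm ice to 0 °C: 0.179×2090×(0 − (-22.7)) = 8492.3
  fusion: m_ice L_f = 0.179×334000 = 59786
  warm the meltwater: 748.22 T
  water: 3665.9(T − 91.1)
4414.1 T = 333960 − 68278 = 265682
T ≈ 60.19 °C — above 0 °C, consistent with complete melting.

T_f ≈ 60.2 °C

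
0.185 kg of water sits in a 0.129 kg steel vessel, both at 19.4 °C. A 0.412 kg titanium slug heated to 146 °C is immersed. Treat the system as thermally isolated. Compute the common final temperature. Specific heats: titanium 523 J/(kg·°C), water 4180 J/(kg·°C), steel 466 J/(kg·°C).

T_f ≈ 45.4 °C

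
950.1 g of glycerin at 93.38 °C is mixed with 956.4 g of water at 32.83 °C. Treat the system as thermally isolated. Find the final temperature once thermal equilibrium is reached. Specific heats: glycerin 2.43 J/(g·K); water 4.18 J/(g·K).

T_f is the heat-capacity-weighted average of the initial temperatures:
T_f = (2308.7*93.38 + 3997.8*32.83) / (2308.7 + 3997.8)
    = 346837 / 6306.5 ≈ 55.00 °C

T_f ≈ 55.0 °C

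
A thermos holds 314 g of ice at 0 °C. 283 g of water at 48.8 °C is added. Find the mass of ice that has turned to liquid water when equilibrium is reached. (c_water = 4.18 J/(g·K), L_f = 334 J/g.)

Cooling the water to 0 °C releases 283·4.18·48.8 = 57727 J.
Melting all 314 g of ice would need 314·334 = 104876 J.
Since 57727 < 104876 J, not all the ice melts; equilibrium is at 0 °C.
m_melted·334 = 57727  ⇒  m_melted ≈ 172.8 g.

m_melted ≈ 173 g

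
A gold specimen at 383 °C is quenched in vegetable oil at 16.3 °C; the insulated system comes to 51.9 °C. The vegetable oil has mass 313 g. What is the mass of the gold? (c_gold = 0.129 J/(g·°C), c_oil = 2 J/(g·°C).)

m ≈ 522 g

|Q_gold| = |Q_oil|:
m·0.129·(383 − 51.9) = 313·2·(51.9 − 16.3)
42.71 m = 22286  ⇒  m ≈ 521.8 g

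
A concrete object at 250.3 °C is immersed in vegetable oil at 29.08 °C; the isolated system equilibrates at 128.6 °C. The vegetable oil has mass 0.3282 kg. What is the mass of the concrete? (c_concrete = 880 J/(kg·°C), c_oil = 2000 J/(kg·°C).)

Net heat exchanged in the isolated system is zero:
m·880·(128.6 − 250.3) + 0.3282·2000·(128.6 − 29.08) = 0
-107096 m = -65325
m = -65325/-107096 ≈ 0.61 kg

m ≈ 0.61 kg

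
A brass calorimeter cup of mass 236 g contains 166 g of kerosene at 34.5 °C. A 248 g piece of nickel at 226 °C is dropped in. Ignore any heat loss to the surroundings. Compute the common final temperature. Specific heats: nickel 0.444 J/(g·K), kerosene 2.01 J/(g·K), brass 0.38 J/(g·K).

With ΣQ=0 the equilibrium temperature is the m·c-weighted mean:
T_f = (110.11·226 + 333.66·34.5 + 89.68·34.5) / (110.11 + 333.66 + 89.68)
    = 39491 / 533.45 ≈ 74.03 °C

T_f ≈ 74.0 °C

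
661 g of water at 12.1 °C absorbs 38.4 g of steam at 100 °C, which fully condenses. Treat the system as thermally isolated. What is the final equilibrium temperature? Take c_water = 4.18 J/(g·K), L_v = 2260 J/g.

Setting the total heat transfer to zero:
latent heat released on condensation: 38.4×2260 = 86784
  condensed water 100 °C→T: 160.51(T − 100)
  water warms: 661×4.18×(T − 12.1) = 2763(T − 12.1)
2923.5 T = 86784 + 16051 + 33432 = 136267
T ≈ 46.61 °C — below 100 °C, confirming all the steam condensed.

T_f ≈ 46.6 °C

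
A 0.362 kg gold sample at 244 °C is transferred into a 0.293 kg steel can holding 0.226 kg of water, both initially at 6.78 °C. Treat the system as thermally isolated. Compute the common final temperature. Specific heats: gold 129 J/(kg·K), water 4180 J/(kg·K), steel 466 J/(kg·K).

T_f ≈ 16.6 °C

Taking heat into each body as positive, Σ m c ΔT = 0:
0.362×129×(T − 244) + 0.226×4180×(T − 6.78) + 0.293×466×(T − 6.78) = 0
46.7(T − 244) + 944.68(T − 6.78) + 136.54(T − 6.78) = 0
(46.7 + 944.68 + 136.54) T = 46.7×244 + 944.68×6.78 + 136.54×6.78
T ≈ 16.60 °C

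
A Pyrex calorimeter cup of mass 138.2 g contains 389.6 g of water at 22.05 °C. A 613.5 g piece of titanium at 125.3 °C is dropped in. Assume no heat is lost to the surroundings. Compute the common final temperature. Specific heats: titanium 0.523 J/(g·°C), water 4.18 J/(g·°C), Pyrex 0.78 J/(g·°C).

Net heat exchanged in the isolated system is zero:
613.5·0.523·(T − 125.3) + 389.6·4.18·(T − 22.05) + 138.2·0.78·(T − 22.05) = 0
320.86(T − 125.3) + 1628.5(T − 22.05) + 107.8(T − 22.05) = 0
(320.86 + 1628.5 + 107.8) T = 320.86·125.3 + 1628.5·22.05 + 107.8·22.05
T ≈ 38.15 °C

T_f ≈ 38.2 °C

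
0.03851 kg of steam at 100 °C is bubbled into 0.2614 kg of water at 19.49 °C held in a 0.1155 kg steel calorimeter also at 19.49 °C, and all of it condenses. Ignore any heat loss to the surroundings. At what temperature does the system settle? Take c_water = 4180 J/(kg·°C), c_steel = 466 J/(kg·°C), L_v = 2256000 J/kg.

T_f ≈ 95.9 °C

Energy conservation, ΣQ = 0:
steam→water at 100 °C releases m L_v = 0.03851·2256000 = 86879; condensed water 100 °C→T: 160.97(T − 100); original water: 1092.7(T − 19.49); cup: 53.82(T − 19.49)
1307.4 T = 86879 + 16097 + 22345 = 125321
T ≈ 95.85 °C (< 100 °C, so full condensation is consistent).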